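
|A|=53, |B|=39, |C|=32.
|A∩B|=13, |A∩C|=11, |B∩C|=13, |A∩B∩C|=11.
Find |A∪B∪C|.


|A∪B∪C| = |A|+|B|+|C| - |A∩B|-|A∩C|-|B∩C| + |A∩B∩C|
= 53+39+32 - 13-11-13 + 11
= 124 - 37 + 11
= 98

|A ∪ B ∪ C| = 98


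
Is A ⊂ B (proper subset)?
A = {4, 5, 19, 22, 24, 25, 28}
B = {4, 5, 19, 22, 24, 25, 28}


A ⊂ B requires: A ⊆ B AND A ≠ B.
A ⊆ B? Yes
A = B? Yes
A = B, so A is not a PROPER subset.

No, A is not a proper subset of B


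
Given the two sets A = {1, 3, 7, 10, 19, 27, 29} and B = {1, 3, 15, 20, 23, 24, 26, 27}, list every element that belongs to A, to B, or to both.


A ∪ B = all elements in A or B (or both)
A = {1, 3, 7, 10, 19, 27, 29}
B = {1, 3, 15, 20, 23, 24, 26, 27}
A ∪ B = {1, 3, 7, 10, 15, 19, 20, 23, 24, 26, 27, 29}

A ∪ B = {1, 3, 7, 10, 15, 19, 20, 23, 24, 26, 27, 29}


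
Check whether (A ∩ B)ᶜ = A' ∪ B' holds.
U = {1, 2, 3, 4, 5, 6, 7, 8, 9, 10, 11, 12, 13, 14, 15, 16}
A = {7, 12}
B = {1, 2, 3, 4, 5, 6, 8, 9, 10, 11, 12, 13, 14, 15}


LHS: A ∩ B = {12}
(A ∩ B)' = U \ (A ∩ B) = {1, 2, 3, 4, 5, 6, 7, 8, 9, 10, 11, 13, 14, 15, 16}
A' = {1, 2, 3, 4, 5, 6, 8, 9, 10, 11, 13, 14, 15, 16}, B' = {7, 16}
Claimed RHS: A' ∪ B' = {1, 2, 3, 4, 5, 6, 7, 8, 9, 10, 11, 13, 14, 15, 16}
Identity is VALID: LHS = RHS = {1, 2, 3, 4, 5, 6, 7, 8, 9, 10, 11, 13, 14, 15, 16} ✓

Identity is valid. (A ∩ B)' = A' ∪ B' = {1, 2, 3, 4, 5, 6, 7, 8, 9, 10, 11, 13, 14, 15, 16}


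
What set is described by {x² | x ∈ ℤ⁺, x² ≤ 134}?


Checking each candidate:
Condition: positive perfect squares ≤ 134
Result = {1, 4, 9, 16, 25, 36, 49, 64, 81, 100, 121}

{1, 4, 9, 16, 25, 36, 49, 64, 81, 100, 121}


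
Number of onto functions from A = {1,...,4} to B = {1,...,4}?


n = |A| = 4, k = |B| = 4. Surjections via inclusion-exclusion:
S(n,k) = Σ(-1)^i × C(k,i) × (k-i)^n, i=0 to k
i=0: (-1)^0×C(4,0)×4^4 = 256
i=1: (-1)^1×C(4,1)×3^4 = -324
i=2: (-1)^2×C(4,2)×2^4 = 96
i=3: (-1)^3×C(4,3)×1^4 = -4
i=4: (-1)^4×C(4,4)×0^4 = 0
Total = 24

Number of surjections = 24


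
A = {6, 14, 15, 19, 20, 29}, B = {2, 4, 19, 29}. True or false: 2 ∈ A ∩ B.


A = {6, 14, 15, 19, 20, 29}, B = {2, 4, 19, 29}
A ∩ B = elements in both A and B
A ∩ B = {19, 29}
Checking if 2 ∈ A ∩ B
2 is not in A ∩ B → False

2 ∉ A ∩ B


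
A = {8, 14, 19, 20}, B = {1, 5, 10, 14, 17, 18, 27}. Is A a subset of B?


A ⊆ B means every element of A is in B.
Elements in A not in B: {8, 19, 20}
So A ⊄ B.

No, A ⊄ B


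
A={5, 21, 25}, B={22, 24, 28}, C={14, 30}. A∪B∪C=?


A ∪ B = {5, 21, 22, 24, 25, 28}
(A ∪ B) ∪ C = {5, 14, 21, 22, 24, 25, 28, 30}

A ∪ B ∪ C = {5, 14, 21, 22, 24, 25, 28, 30}


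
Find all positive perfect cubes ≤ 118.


Checking each candidate:
Condition: positive perfect cubes ≤ 118
Result = {1, 8, 27, 64}

{1, 8, 27, 64}


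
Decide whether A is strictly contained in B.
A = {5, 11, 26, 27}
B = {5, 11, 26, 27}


A ⊂ B requires: A ⊆ B AND A ≠ B.
A ⊆ B? Yes
A = B? Yes
A = B, so A is not a PROPER subset.

No, A is not a proper subset of B


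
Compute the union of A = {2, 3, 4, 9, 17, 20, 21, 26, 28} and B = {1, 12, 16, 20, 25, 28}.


A ∪ B = all elements in A or B (or both)
A = {2, 3, 4, 9, 17, 20, 21, 26, 28}
B = {1, 12, 16, 20, 25, 28}
A ∪ B = {1, 2, 3, 4, 9, 12, 16, 17, 20, 21, 25, 26, 28}

A ∪ B = {1, 2, 3, 4, 9, 12, 16, 17, 20, 21, 25, 26, 28}


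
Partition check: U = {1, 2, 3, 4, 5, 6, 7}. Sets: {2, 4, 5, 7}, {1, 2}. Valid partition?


A partition requires: (1) non-empty parts, (2) pairwise disjoint, (3) union = U
Parts: {2, 4, 5, 7}, {1, 2}
Union of parts: {1, 2, 4, 5, 7}
U = {1, 2, 3, 4, 5, 6, 7}
All non-empty? True
Pairwise disjoint? False
Covers U? False

No, not a valid partition


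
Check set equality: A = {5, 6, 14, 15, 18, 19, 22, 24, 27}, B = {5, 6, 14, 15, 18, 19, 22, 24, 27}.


Two sets are equal iff they have exactly the same elements.
A = {5, 6, 14, 15, 18, 19, 22, 24, 27}
B = {5, 6, 14, 15, 18, 19, 22, 24, 27}
Same elements → A = B

Yes, A = B


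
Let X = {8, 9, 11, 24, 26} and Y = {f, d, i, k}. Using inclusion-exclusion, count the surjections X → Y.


n = |X| = 5, k = |Y| = 4. Surjections via inclusion-exclusion:
S(n,k) = Σ(-1)^i × C(k,i) × (k-i)^n, i=0 to k
i=0: (-1)^0×C(4,0)×4^5 = 1024
i=1: (-1)^1×C(4,1)×3^5 = -972
i=2: (-1)^2×C(4,2)×2^5 = 192
i=3: (-1)^3×C(4,3)×1^5 = -4
i=4: (-1)^4×C(4,4)×0^5 = 0
Total = 240

Number of surjections = 240


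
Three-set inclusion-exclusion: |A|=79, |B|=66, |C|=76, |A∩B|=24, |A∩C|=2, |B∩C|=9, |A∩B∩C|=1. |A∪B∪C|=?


|A∪B∪C| = |A|+|B|+|C| - |A∩B|-|A∩C|-|B∩C| + |A∩B∩C|
= 79+66+76 - 24-2-9 + 1
= 221 - 35 + 1
= 187

|A ∪ B ∪ C| = 187


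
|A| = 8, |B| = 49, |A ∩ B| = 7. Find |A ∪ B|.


|A ∪ B| = |A| + |B| - |A ∩ B|
= 8 + 49 - 7
= 50

|A ∪ B| = 50


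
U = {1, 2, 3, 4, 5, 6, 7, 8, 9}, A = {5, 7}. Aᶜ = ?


Aᶜ = U \ A = elements in U but not in A
U = {1, 2, 3, 4, 5, 6, 7, 8, 9}
A = {5, 7}
Aᶜ = {1, 2, 3, 4, 6, 8, 9}

Aᶜ = {1, 2, 3, 4, 6, 8, 9}


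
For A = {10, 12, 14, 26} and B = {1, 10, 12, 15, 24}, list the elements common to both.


A ∩ B = elements in both A and B
A = {10, 12, 14, 26}
B = {1, 10, 12, 15, 24}
A ∩ B = {10, 12}

A ∩ B = {10, 12}


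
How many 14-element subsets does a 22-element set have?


C(n,k) = n! / (k!(n-k)!)
C(22,14) = 22! / (14!8!)
= 319770

C(22,14) = 319770


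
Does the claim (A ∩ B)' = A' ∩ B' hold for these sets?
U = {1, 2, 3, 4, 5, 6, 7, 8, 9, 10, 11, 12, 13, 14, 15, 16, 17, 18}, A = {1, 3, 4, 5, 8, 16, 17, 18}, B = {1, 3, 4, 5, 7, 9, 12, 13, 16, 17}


LHS: A ∩ B = {1, 3, 4, 5, 16, 17}
(A ∩ B)' = U \ (A ∩ B) = {2, 6, 7, 8, 9, 10, 11, 12, 13, 14, 15, 18}
A' = {2, 6, 7, 9, 10, 11, 12, 13, 14, 15}, B' = {2, 6, 8, 10, 11, 14, 15, 18}
Claimed RHS: A' ∩ B' = {2, 6, 10, 11, 14, 15}
Identity is INVALID: LHS = {2, 6, 7, 8, 9, 10, 11, 12, 13, 14, 15, 18} but the RHS claimed here equals {2, 6, 10, 11, 14, 15}. The correct form is (A ∩ B)' = A' ∪ B'.

Identity is invalid: (A ∩ B)' = {2, 6, 7, 8, 9, 10, 11, 12, 13, 14, 15, 18} but A' ∩ B' = {2, 6, 10, 11, 14, 15}. The correct De Morgan law is (A ∩ B)' = A' ∪ B'.


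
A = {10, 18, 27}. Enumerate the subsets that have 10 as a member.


A subset of A contains 10 iff the remaining 2 elements form any subset of A \ {10}.
Count: 2^(n-1) = 2^2 = 4
Subsets containing 10: {10}, {10, 18}, {10, 27}, {10, 18, 27}

Subsets containing 10 (4 total): {10}, {10, 18}, {10, 27}, {10, 18, 27}


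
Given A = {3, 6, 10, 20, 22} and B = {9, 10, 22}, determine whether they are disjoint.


Disjoint means A ∩ B = ∅.
A ∩ B = {10, 22}
A ∩ B ≠ ∅, so A and B are NOT disjoint.

No, A and B are not disjoint (A ∩ B = {10, 22})


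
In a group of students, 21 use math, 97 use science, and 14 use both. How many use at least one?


|A ∪ B| = |A| + |B| - |A ∩ B|
= 21 + 97 - 14
= 104

|A ∪ B| = 104


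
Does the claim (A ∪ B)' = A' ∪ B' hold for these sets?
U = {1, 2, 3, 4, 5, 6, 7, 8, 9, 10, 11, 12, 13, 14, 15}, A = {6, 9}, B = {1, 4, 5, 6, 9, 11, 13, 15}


LHS: A ∪ B = {1, 4, 5, 6, 9, 11, 13, 15}
(A ∪ B)' = U \ (A ∪ B) = {2, 3, 7, 8, 10, 12, 14}
A' = {1, 2, 3, 4, 5, 7, 8, 10, 11, 12, 13, 14, 15}, B' = {2, 3, 7, 8, 10, 12, 14}
Claimed RHS: A' ∪ B' = {1, 2, 3, 4, 5, 7, 8, 10, 11, 12, 13, 14, 15}
Identity is INVALID: LHS = {2, 3, 7, 8, 10, 12, 14} but the RHS claimed here equals {1, 2, 3, 4, 5, 7, 8, 10, 11, 12, 13, 14, 15}. The correct form is (A ∪ B)' = A' ∩ B'.

Identity is invalid: (A ∪ B)' = {2, 3, 7, 8, 10, 12, 14} but A' ∪ B' = {1, 2, 3, 4, 5, 7, 8, 10, 11, 12, 13, 14, 15}. The correct De Morgan law is (A ∪ B)' = A' ∩ B'.


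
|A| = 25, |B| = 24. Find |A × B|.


|A × B| = |A| × |B|
= 25 × 24
= 600

|A × B| = 600


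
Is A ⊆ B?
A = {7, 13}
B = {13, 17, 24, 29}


A ⊆ B means every element of A is in B.
Elements in A not in B: {7}
So A ⊄ B.

No, A ⊄ B


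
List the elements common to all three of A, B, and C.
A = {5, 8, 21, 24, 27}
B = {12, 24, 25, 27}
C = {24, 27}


A ∩ B = {24, 27}
(A ∩ B) ∩ C = {24, 27}

A ∩ B ∩ C = {24, 27}


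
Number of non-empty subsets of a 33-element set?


Total subsets = 2^n = 2^33 = 8589934592
Non-empty subsets exclude the empty set: 2^n - 1
= 8589934592 - 1
= 8589934591

Number of non-empty subsets = 8589934591


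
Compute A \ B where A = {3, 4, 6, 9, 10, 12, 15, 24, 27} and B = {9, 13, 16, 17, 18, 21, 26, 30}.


A \ B = elements in A but not in B
A = {3, 4, 6, 9, 10, 12, 15, 24, 27}
B = {9, 13, 16, 17, 18, 21, 26, 30}
Remove from A any elements in B
A \ B = {3, 4, 6, 10, 12, 15, 24, 27}

A \ B = {3, 4, 6, 10, 12, 15, 24, 27}


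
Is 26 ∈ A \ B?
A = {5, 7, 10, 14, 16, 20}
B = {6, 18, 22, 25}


A = {5, 7, 10, 14, 16, 20}, B = {6, 18, 22, 25}
A \ B = elements in A but not in B
A \ B = {5, 7, 10, 14, 16, 20}
Checking if 26 ∈ A \ B
26 is not in A \ B → False

26 ∉ A \ B


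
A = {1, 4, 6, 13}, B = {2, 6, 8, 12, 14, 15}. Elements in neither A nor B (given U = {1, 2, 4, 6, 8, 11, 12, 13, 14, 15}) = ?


A = {1, 4, 6, 13}
B = {2, 6, 8, 12, 14, 15}
Region: in neither A nor B (given U = {1, 2, 4, 6, 8, 11, 12, 13, 14, 15})
Elements: {11}

Elements in neither A nor B (given U = {1, 2, 4, 6, 8, 11, 12, 13, 14, 15}): {11}


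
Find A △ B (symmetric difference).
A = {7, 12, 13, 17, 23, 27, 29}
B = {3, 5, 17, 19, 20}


A △ B = (A \ B) ∪ (B \ A) = elements in exactly one of A or B
A \ B = {7, 12, 13, 23, 27, 29}
B \ A = {3, 5, 19, 20}
A △ B = {3, 5, 7, 12, 13, 19, 20, 23, 27, 29}

A △ B = {3, 5, 7, 12, 13, 19, 20, 23, 27, 29}


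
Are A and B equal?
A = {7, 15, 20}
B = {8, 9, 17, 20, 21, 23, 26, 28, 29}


Two sets are equal iff they have exactly the same elements.
A = {7, 15, 20}
B = {8, 9, 17, 20, 21, 23, 26, 28, 29}
Differences: {7, 8, 9, 15, 17, 21, 23, 26, 28, 29}
A ≠ B

No, A ≠ B


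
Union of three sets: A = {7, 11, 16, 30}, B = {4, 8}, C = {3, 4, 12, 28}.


A ∪ B = {4, 7, 8, 11, 16, 30}
(A ∪ B) ∪ C = {3, 4, 7, 8, 11, 12, 16, 28, 30}

A ∪ B ∪ C = {3, 4, 7, 8, 11, 12, 16, 28, 30}


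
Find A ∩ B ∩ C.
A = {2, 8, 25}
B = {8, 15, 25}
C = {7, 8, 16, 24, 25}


A ∩ B = {8, 25}
(A ∩ B) ∩ C = {8, 25}

A ∩ B ∩ C = {8, 25}


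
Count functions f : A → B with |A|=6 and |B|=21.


Each of |A| = 6 inputs maps to any of |B| = 21 outputs.
# functions = |B|^|A| = 21^6
= 85766121

Number of functions = 85766121


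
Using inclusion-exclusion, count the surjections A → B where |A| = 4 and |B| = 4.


n = |A| = 4, k = |B| = 4. Surjections via inclusion-exclusion:
S(n,k) = Σ(-1)^i × C(k,i) × (k-i)^n, i=0 to k
i=0: (-1)^0×C(4,0)×4^4 = 256
i=1: (-1)^1×C(4,1)×3^4 = -324
i=2: (-1)^2×C(4,2)×2^4 = 96
i=3: (-1)^3×C(4,3)×1^4 = -4
i=4: (-1)^4×C(4,4)×0^4 = 0
Total = 24

Number of surjections = 24


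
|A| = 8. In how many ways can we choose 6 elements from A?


C(n,k) = n! / (k!(n-k)!)
C(8,6) = 8! / (6!2!)
= 28

C(8,6) = 28


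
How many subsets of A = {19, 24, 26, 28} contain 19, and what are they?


A subset of A contains 19 iff the remaining 3 elements form any subset of A \ {19}.
Count: 2^(n-1) = 2^3 = 8
Subsets containing 19: {19}, {19, 24}, {19, 26}, {19, 28}, {19, 24, 26}, {19, 24, 28}, {19, 26, 28}, {19, 24, 26, 28}

Subsets containing 19 (8 total): {19}, {19, 24}, {19, 26}, {19, 28}, {19, 24, 26}, {19, 24, 28}, {19, 26, 28}, {19, 24, 26, 28}


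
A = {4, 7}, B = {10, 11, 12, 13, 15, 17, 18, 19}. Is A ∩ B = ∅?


Disjoint means A ∩ B = ∅.
A ∩ B = ∅
A ∩ B = ∅, so A and B are disjoint.

Yes, A and B are disjoint


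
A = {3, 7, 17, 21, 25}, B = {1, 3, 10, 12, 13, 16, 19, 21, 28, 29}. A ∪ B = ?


A ∪ B = all elements in A or B (or both)
A = {3, 7, 17, 21, 25}
B = {1, 3, 10, 12, 13, 16, 19, 21, 28, 29}
A ∪ B = {1, 3, 7, 10, 12, 13, 16, 17, 19, 21, 25, 28, 29}

A ∪ B = {1, 3, 7, 10, 12, 13, 16, 17, 19, 21, 25, 28, 29}


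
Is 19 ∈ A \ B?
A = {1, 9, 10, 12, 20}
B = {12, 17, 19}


A = {1, 9, 10, 12, 20}, B = {12, 17, 19}
A \ B = elements in A but not in B
A \ B = {1, 9, 10, 20}
Checking if 19 ∈ A \ B
19 is not in A \ B → False

19 ∉ A \ B


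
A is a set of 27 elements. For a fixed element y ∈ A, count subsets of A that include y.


Subsets of A containing y correspond to subsets of A \ {y}, which has 26 elements.
Count = 2^(n-1) = 2^26
= 67108864

Number of subsets containing y = 67108864


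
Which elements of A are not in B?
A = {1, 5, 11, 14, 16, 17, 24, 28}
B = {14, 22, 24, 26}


A \ B = elements in A but not in B
A = {1, 5, 11, 14, 16, 17, 24, 28}
B = {14, 22, 24, 26}
Remove from A any elements in B
A \ B = {1, 5, 11, 16, 17, 28}

A \ B = {1, 5, 11, 16, 17, 28}


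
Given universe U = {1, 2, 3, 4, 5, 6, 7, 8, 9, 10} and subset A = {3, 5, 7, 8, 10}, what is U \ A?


Aᶜ = U \ A = elements in U but not in A
U = {1, 2, 3, 4, 5, 6, 7, 8, 9, 10}
A = {3, 5, 7, 8, 10}
Aᶜ = {1, 2, 4, 6, 9}

Aᶜ = {1, 2, 4, 6, 9}


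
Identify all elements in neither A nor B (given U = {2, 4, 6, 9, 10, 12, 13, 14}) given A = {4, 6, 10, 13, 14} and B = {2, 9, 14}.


A = {4, 6, 10, 13, 14}
B = {2, 9, 14}
Region: in neither A nor B (given U = {2, 4, 6, 9, 10, 12, 13, 14})
Elements: {12}

Elements in neither A nor B (given U = {2, 4, 6, 9, 10, 12, 13, 14}): {12}


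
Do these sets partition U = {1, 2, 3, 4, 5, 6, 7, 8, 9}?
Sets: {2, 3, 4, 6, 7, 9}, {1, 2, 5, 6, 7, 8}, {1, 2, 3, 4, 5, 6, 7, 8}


A partition requires: (1) non-empty parts, (2) pairwise disjoint, (3) union = U
Parts: {2, 3, 4, 6, 7, 9}, {1, 2, 5, 6, 7, 8}, {1, 2, 3, 4, 5, 6, 7, 8}
Union of parts: {1, 2, 3, 4, 5, 6, 7, 8, 9}
U = {1, 2, 3, 4, 5, 6, 7, 8, 9}
All non-empty? True
Pairwise disjoint? False
Covers U? True

No, not a valid partition


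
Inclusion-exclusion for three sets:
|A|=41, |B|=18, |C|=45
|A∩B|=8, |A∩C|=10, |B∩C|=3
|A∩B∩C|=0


|A∪B∪C| = |A|+|B|+|C| - |A∩B|-|A∩C|-|B∩C| + |A∩B∩C|
= 41+18+45 - 8-10-3 + 0
= 104 - 21 + 0
= 83

|A ∪ B ∪ C| = 83


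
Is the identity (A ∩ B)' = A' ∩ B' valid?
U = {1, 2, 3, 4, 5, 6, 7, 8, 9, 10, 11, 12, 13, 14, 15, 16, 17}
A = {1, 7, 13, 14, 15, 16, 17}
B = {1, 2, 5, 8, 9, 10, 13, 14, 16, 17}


LHS: A ∩ B = {1, 13, 14, 16, 17}
(A ∩ B)' = U \ (A ∩ B) = {2, 3, 4, 5, 6, 7, 8, 9, 10, 11, 12, 15}
A' = {2, 3, 4, 5, 6, 8, 9, 10, 11, 12}, B' = {3, 4, 6, 7, 11, 12, 15}
Claimed RHS: A' ∩ B' = {3, 4, 6, 11, 12}
Identity is INVALID: LHS = {2, 3, 4, 5, 6, 7, 8, 9, 10, 11, 12, 15} but the RHS claimed here equals {3, 4, 6, 11, 12}. The correct form is (A ∩ B)' = A' ∪ B'.

Identity is invalid: (A ∩ B)' = {2, 3, 4, 5, 6, 7, 8, 9, 10, 11, 12, 15} but A' ∩ B' = {3, 4, 6, 11, 12}. The correct De Morgan law is (A ∩ B)' = A' ∪ B'.


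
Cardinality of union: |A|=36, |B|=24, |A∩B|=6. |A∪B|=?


|A ∪ B| = |A| + |B| - |A ∩ B|
= 36 + 24 - 6
= 54

|A ∪ B| = 54


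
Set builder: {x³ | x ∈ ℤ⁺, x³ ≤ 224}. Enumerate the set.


Checking each candidate:
Condition: positive perfect cubes ≤ 224
Result = {1, 8, 27, 64, 125, 216}

{1, 8, 27, 64, 125, 216}


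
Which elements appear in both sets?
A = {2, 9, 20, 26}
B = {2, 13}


A ∩ B = elements in both A and B
A = {2, 9, 20, 26}
B = {2, 13}
A ∩ B = {2}

A ∩ B = {2}


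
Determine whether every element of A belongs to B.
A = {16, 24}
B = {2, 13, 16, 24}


A ⊆ B means every element of A is in B.
All elements of A are in B.
So A ⊆ B.

Yes, A ⊆ B


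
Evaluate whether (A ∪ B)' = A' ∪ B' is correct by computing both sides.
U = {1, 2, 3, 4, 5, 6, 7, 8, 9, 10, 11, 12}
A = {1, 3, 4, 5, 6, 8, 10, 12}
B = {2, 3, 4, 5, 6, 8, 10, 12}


LHS: A ∪ B = {1, 2, 3, 4, 5, 6, 8, 10, 12}
(A ∪ B)' = U \ (A ∪ B) = {7, 9, 11}
A' = {2, 7, 9, 11}, B' = {1, 7, 9, 11}
Claimed RHS: A' ∪ B' = {1, 2, 7, 9, 11}
Identity is INVALID: LHS = {7, 9, 11} but the RHS claimed here equals {1, 2, 7, 9, 11}. The correct form is (A ∪ B)' = A' ∩ B'.

Identity is invalid: (A ∪ B)' = {7, 9, 11} but A' ∪ B' = {1, 2, 7, 9, 11}. The correct De Morgan law is (A ∪ B)' = A' ∩ B'.


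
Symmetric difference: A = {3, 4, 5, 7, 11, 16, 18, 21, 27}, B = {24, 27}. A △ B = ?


A △ B = (A \ B) ∪ (B \ A) = elements in exactly one of A or B
A \ B = {3, 4, 5, 7, 11, 16, 18, 21}
B \ A = {24}
A △ B = {3, 4, 5, 7, 11, 16, 18, 21, 24}

A △ B = {3, 4, 5, 7, 11, 16, 18, 21, 24}


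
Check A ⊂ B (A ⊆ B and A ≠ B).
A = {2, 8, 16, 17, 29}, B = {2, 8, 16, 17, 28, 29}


A ⊂ B requires: A ⊆ B AND A ≠ B.
A ⊆ B? Yes
A = B? No
A ⊂ B: Yes (A is a proper subset of B)

Yes, A ⊂ B


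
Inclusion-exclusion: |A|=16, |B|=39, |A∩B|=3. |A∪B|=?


|A ∪ B| = |A| + |B| - |A ∩ B|
= 16 + 39 - 3
= 52

|A ∪ B| = 52


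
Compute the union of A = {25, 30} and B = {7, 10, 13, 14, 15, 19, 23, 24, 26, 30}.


A ∪ B = all elements in A or B (or both)
A = {25, 30}
B = {7, 10, 13, 14, 15, 19, 23, 24, 26, 30}
A ∪ B = {7, 10, 13, 14, 15, 19, 23, 24, 25, 26, 30}

A ∪ B = {7, 10, 13, 14, 15, 19, 23, 24, 25, 26, 30}


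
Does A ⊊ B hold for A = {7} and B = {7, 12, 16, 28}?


A ⊂ B requires: A ⊆ B AND A ≠ B.
A ⊆ B? Yes
A = B? No
A ⊂ B: Yes (A is a proper subset of B)

Yes, A ⊂ B


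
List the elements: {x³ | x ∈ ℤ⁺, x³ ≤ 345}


Checking each candidate:
Condition: positive perfect cubes ≤ 345
Result = {1, 8, 27, 64, 125, 216, 343}

{1, 8, 27, 64, 125, 216, 343}


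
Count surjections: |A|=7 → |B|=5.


n = |A| = 7, k = |B| = 5. Surjections via inclusion-exclusion:
S(n,k) = Σ(-1)^i × C(k,i) × (k-i)^n, i=0 to k
i=0: (-1)^0×C(5,0)×5^7 = 78125
i=1: (-1)^1×C(5,1)×4^7 = -81920
i=2: (-1)^2×C(5,2)×3^7 = 21870
i=3: (-1)^3×C(5,3)×2^7 = -1280
i=4: (-1)^4×C(5,4)×1^7 = 5
i=5: (-1)^5×C(5,5)×0^7 = 0
Total = 16800

Number of surjections = 16800


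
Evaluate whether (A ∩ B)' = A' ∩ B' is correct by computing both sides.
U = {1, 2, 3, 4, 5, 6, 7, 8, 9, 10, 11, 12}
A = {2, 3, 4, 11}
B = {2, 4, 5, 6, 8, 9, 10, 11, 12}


LHS: A ∩ B = {2, 4, 11}
(A ∩ B)' = U \ (A ∩ B) = {1, 3, 5, 6, 7, 8, 9, 10, 12}
A' = {1, 5, 6, 7, 8, 9, 10, 12}, B' = {1, 3, 7}
Claimed RHS: A' ∩ B' = {1, 7}
Identity is INVALID: LHS = {1, 3, 5, 6, 7, 8, 9, 10, 12} but the RHS claimed here equals {1, 7}. The correct form is (A ∩ B)' = A' ∪ B'.

Identity is invalid: (A ∩ B)' = {1, 3, 5, 6, 7, 8, 9, 10, 12} but A' ∩ B' = {1, 7}. The correct De Morgan law is (A ∩ B)' = A' ∪ B'.


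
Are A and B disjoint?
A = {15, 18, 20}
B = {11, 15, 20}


Disjoint means A ∩ B = ∅.
A ∩ B = {15, 20}
A ∩ B ≠ ∅, so A and B are NOT disjoint.

No, A and B are not disjoint (A ∩ B = {15, 20})


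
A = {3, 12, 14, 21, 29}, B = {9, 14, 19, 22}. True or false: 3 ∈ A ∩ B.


A = {3, 12, 14, 21, 29}, B = {9, 14, 19, 22}
A ∩ B = elements in both A and B
A ∩ B = {14}
Checking if 3 ∈ A ∩ B
3 is not in A ∩ B → False

3 ∉ A ∩ B


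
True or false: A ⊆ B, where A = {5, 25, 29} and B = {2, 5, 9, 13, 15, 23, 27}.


A ⊆ B means every element of A is in B.
Elements in A not in B: {25, 29}
So A ⊄ B.

No, A ⊄ B


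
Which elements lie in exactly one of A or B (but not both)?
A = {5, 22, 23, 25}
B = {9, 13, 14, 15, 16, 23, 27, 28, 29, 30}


A △ B = (A \ B) ∪ (B \ A) = elements in exactly one of A or B
A \ B = {5, 22, 25}
B \ A = {9, 13, 14, 15, 16, 27, 28, 29, 30}
A △ B = {5, 9, 13, 14, 15, 16, 22, 25, 27, 28, 29, 30}

A △ B = {5, 9, 13, 14, 15, 16, 22, 25, 27, 28, 29, 30}


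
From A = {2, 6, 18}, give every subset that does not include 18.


A subset of A that omits 18 is a subset of A \ {18}, so there are 2^(n-1) = 2^2 = 4 of them.
Subsets excluding 18: ∅, {2}, {6}, {2, 6}

Subsets excluding 18 (4 total): ∅, {2}, {6}, {2, 6}


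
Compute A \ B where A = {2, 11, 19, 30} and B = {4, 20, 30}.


A \ B = elements in A but not in B
A = {2, 11, 19, 30}
B = {4, 20, 30}
Remove from A any elements in B
A \ B = {2, 11, 19}

A \ B = {2, 11, 19}


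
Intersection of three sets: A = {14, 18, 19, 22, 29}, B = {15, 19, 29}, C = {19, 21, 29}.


A ∩ B = {19, 29}
(A ∩ B) ∩ C = {19, 29}

A ∩ B ∩ C = {19, 29}


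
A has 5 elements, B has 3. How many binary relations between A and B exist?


A relation from A to B is any subset of A × B.
|A × B| = 5 × 3 = 15
# relations = 2^|A × B| = 2^15 = 32768

Number of relations = 32768


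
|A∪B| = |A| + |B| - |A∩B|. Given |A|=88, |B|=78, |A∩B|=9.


|A ∪ B| = |A| + |B| - |A ∩ B|
= 88 + 78 - 9
= 157

|A ∪ B| = 157


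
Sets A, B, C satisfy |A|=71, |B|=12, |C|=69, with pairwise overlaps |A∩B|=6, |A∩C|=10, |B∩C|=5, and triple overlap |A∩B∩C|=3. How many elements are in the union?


|A∪B∪C| = |A|+|B|+|C| - |A∩B|-|A∩C|-|B∩C| + |A∩B∩C|
= 71+12+69 - 6-10-5 + 3
= 152 - 21 + 3
= 134

|A ∪ B ∪ C| = 134


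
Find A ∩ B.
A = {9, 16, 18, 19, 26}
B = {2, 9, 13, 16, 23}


A ∩ B = elements in both A and B
A = {9, 16, 18, 19, 26}
B = {2, 9, 13, 16, 23}
A ∩ B = {9, 16}

A ∩ B = {9, 16}


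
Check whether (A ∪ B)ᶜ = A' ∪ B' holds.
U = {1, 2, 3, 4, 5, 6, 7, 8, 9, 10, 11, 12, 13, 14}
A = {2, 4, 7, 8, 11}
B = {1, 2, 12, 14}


LHS: A ∪ B = {1, 2, 4, 7, 8, 11, 12, 14}
(A ∪ B)' = U \ (A ∪ B) = {3, 5, 6, 9, 10, 13}
A' = {1, 3, 5, 6, 9, 10, 12, 13, 14}, B' = {3, 4, 5, 6, 7, 8, 9, 10, 11, 13}
Claimed RHS: A' ∪ B' = {1, 3, 4, 5, 6, 7, 8, 9, 10, 11, 12, 13, 14}
Identity is INVALID: LHS = {3, 5, 6, 9, 10, 13} but the RHS claimed here equals {1, 3, 4, 5, 6, 7, 8, 9, 10, 11, 12, 13, 14}. The correct form is (A ∪ B)' = A' ∩ B'.

Identity is invalid: (A ∪ B)' = {3, 5, 6, 9, 10, 13} but A' ∪ B' = {1, 3, 4, 5, 6, 7, 8, 9, 10, 11, 12, 13, 14}. The correct De Morgan law is (A ∪ B)' = A' ∩ B'.


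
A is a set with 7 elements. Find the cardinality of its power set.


Number of subsets = 2^n
= 2^7
= 128

|P(A)| = 128


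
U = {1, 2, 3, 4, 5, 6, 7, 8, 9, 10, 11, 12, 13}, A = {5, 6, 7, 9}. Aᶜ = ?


Aᶜ = U \ A = elements in U but not in A
U = {1, 2, 3, 4, 5, 6, 7, 8, 9, 10, 11, 12, 13}
A = {5, 6, 7, 9}
Aᶜ = {1, 2, 3, 4, 8, 10, 11, 12, 13}

Aᶜ = {1, 2, 3, 4, 8, 10, 11, 12, 13}


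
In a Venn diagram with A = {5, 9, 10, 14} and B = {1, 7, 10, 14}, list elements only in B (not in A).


A = {5, 9, 10, 14}
B = {1, 7, 10, 14}
Region: only in B (not in A)
Elements: {1, 7}

Elements only in B (not in A): {1, 7}


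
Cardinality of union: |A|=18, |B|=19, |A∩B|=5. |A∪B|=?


|A ∪ B| = |A| + |B| - |A ∩ B|
= 18 + 19 - 5
= 32

|A ∪ B| = 32


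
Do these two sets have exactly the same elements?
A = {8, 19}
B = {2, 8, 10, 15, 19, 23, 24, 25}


Two sets are equal iff they have exactly the same elements.
A = {8, 19}
B = {2, 8, 10, 15, 19, 23, 24, 25}
Differences: {2, 10, 15, 23, 24, 25}
A ≠ B

No, A ≠ B


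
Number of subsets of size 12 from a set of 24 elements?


C(n,k) = n! / (k!(n-k)!)
C(24,12) = 24! / (12!12!)
= 2704156

C(24,12) = 2704156


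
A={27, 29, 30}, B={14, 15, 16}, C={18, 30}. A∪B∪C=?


A ∪ B = {14, 15, 16, 27, 29, 30}
(A ∪ B) ∪ C = {14, 15, 16, 18, 27, 29, 30}

A ∪ B ∪ C = {14, 15, 16, 18, 27, 29, 30}


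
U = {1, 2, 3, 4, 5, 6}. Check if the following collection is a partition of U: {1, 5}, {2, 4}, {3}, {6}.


A partition requires: (1) non-empty parts, (2) pairwise disjoint, (3) union = U
Parts: {1, 5}, {2, 4}, {3}, {6}
Union of parts: {1, 2, 3, 4, 5, 6}
U = {1, 2, 3, 4, 5, 6}
All non-empty? True
Pairwise disjoint? True
Covers U? True

Yes, valid partition


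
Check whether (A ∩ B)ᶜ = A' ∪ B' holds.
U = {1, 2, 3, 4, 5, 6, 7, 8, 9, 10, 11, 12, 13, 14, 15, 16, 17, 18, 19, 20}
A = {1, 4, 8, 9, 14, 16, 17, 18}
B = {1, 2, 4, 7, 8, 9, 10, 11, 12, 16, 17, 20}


LHS: A ∩ B = {1, 4, 8, 9, 16, 17}
(A ∩ B)' = U \ (A ∩ B) = {2, 3, 5, 6, 7, 10, 11, 12, 13, 14, 15, 18, 19, 20}
A' = {2, 3, 5, 6, 7, 10, 11, 12, 13, 15, 19, 20}, B' = {3, 5, 6, 13, 14, 15, 18, 19}
Claimed RHS: A' ∪ B' = {2, 3, 5, 6, 7, 10, 11, 12, 13, 14, 15, 18, 19, 20}
Identity is VALID: LHS = RHS = {2, 3, 5, 6, 7, 10, 11, 12, 13, 14, 15, 18, 19, 20} ✓

Identity is valid. (A ∩ B)' = A' ∪ B' = {2, 3, 5, 6, 7, 10, 11, 12, 13, 14, 15, 18, 19, 20}


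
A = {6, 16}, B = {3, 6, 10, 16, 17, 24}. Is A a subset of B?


A ⊆ B means every element of A is in B.
All elements of A are in B.
So A ⊆ B.

Yes, A ⊆ B


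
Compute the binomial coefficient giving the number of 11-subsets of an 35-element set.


C(n,k) = n! / (k!(n-k)!)
C(35,11) = 35! / (11!24!)
= 417225900

C(35,11) = 417225900


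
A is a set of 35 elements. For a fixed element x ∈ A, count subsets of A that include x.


Subsets of A containing x correspond to subsets of A \ {x}, which has 34 elements.
Count = 2^(n-1) = 2^34
= 17179869184

Number of subsets containing x = 17179869184


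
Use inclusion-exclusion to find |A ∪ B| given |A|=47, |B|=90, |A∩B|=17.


|A ∪ B| = |A| + |B| - |A ∩ B|
= 47 + 90 - 17
= 120

|A ∪ B| = 120


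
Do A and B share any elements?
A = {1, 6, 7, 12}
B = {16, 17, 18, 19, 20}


Disjoint means A ∩ B = ∅.
A ∩ B = ∅
A ∩ B = ∅, so A and B are disjoint.

No — A and B share no elements (A ∩ B = ∅), so they are disjoint


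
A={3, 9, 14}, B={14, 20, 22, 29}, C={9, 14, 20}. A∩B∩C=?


A ∩ B = {14}
(A ∩ B) ∩ C = {14}

A ∩ B ∩ C = {14}


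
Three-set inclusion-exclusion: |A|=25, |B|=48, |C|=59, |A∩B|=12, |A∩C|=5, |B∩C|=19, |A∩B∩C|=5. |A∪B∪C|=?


|A∪B∪C| = |A|+|B|+|C| - |A∩B|-|A∩C|-|B∩C| + |A∩B∩C|
= 25+48+59 - 12-5-19 + 5
= 132 - 36 + 5
= 101

|A ∪ B ∪ C| = 101


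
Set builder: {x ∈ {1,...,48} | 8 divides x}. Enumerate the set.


Checking each candidate:
Condition: multiples of 8 in {1,...,48}
Result = {8, 16, 24, 32, 40, 48}

{8, 16, 24, 32, 40, 48}


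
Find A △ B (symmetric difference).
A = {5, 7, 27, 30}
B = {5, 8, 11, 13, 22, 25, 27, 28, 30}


A △ B = (A \ B) ∪ (B \ A) = elements in exactly one of A or B
A \ B = {7}
B \ A = {8, 11, 13, 22, 25, 28}
A △ B = {7, 8, 11, 13, 22, 25, 28}

A △ B = {7, 8, 11, 13, 22, 25, 28}


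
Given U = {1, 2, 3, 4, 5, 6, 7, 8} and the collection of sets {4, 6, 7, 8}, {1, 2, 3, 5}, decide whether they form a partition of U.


A partition requires: (1) non-empty parts, (2) pairwise disjoint, (3) union = U
Parts: {4, 6, 7, 8}, {1, 2, 3, 5}
Union of parts: {1, 2, 3, 4, 5, 6, 7, 8}
U = {1, 2, 3, 4, 5, 6, 7, 8}
All non-empty? True
Pairwise disjoint? True
Covers U? True

Yes, valid partition


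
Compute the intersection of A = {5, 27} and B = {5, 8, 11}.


A ∩ B = elements in both A and B
A = {5, 27}
B = {5, 8, 11}
A ∩ B = {5}

A ∩ B = {5}


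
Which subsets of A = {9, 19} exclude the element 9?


A subset of A that omits 9 is a subset of A \ {9}, so there are 2^(n-1) = 2^1 = 2 of them.
Subsets excluding 9: ∅, {19}

Subsets excluding 9 (2 total): ∅, {19}


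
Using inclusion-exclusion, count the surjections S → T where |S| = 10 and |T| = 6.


n = |S| = 10, k = |T| = 6. Surjections via inclusion-exclusion:
S(n,k) = Σ(-1)^i × C(k,i) × (k-i)^n, i=0 to k
i=0: (-1)^0×C(6,0)×6^10 = 60466176
i=1: (-1)^1×C(6,1)×5^10 = -58593750
i=2: (-1)^2×C(6,2)×4^10 = 15728640
i=3: (-1)^3×C(6,3)×3^10 = -1180980
i=4: (-1)^4×C(6,4)×2^10 = 15360
i=5: (-1)^5×C(6,5)×1^10 = -6
i=6: (-1)^6×C(6,6)×0^10 = 0
Total = 16435440

Number of surjections = 16435440


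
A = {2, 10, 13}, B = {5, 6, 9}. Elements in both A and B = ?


A = {2, 10, 13}
B = {5, 6, 9}
Region: in both A and B
Elements: ∅

Elements in both A and B: ∅


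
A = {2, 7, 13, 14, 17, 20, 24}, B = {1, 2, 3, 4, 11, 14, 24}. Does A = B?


Two sets are equal iff they have exactly the same elements.
A = {2, 7, 13, 14, 17, 20, 24}
B = {1, 2, 3, 4, 11, 14, 24}
Differences: {1, 3, 4, 7, 11, 13, 17, 20}
A ≠ B

No, A ≠ B


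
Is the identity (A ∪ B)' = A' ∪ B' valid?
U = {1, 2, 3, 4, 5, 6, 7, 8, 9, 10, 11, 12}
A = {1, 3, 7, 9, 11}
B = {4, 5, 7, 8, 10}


LHS: A ∪ B = {1, 3, 4, 5, 7, 8, 9, 10, 11}
(A ∪ B)' = U \ (A ∪ B) = {2, 6, 12}
A' = {2, 4, 5, 6, 8, 10, 12}, B' = {1, 2, 3, 6, 9, 11, 12}
Claimed RHS: A' ∪ B' = {1, 2, 3, 4, 5, 6, 8, 9, 10, 11, 12}
Identity is INVALID: LHS = {2, 6, 12} but the RHS claimed here equals {1, 2, 3, 4, 5, 6, 8, 9, 10, 11, 12}. The correct form is (A ∪ B)' = A' ∩ B'.

Identity is invalid: (A ∪ B)' = {2, 6, 12} but A' ∪ B' = {1, 2, 3, 4, 5, 6, 8, 9, 10, 11, 12}. The correct De Morgan law is (A ∪ B)' = A' ∩ B'.


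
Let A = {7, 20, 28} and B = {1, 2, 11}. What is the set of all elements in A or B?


A ∪ B = all elements in A or B (or both)
A = {7, 20, 28}
B = {1, 2, 11}
A ∪ B = {1, 2, 7, 11, 20, 28}

A ∪ B = {1, 2, 7, 11, 20, 28}


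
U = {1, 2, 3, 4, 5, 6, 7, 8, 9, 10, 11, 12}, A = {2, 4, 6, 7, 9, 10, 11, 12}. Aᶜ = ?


Aᶜ = U \ A = elements in U but not in A
U = {1, 2, 3, 4, 5, 6, 7, 8, 9, 10, 11, 12}
A = {2, 4, 6, 7, 9, 10, 11, 12}
Aᶜ = {1, 3, 5, 8}

Aᶜ = {1, 3, 5, 8}


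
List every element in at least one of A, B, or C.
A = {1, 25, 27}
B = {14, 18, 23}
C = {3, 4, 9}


A ∪ B = {1, 14, 18, 23, 25, 27}
(A ∪ B) ∪ C = {1, 3, 4, 9, 14, 18, 23, 25, 27}

A ∪ B ∪ C = {1, 3, 4, 9, 14, 18, 23, 25, 27}


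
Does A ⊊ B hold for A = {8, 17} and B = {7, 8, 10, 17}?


A ⊂ B requires: A ⊆ B AND A ≠ B.
A ⊆ B? Yes
A = B? No
A ⊂ B: Yes (A is a proper subset of B)

Yes, A ⊂ B


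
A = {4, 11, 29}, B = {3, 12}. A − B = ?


A \ B = elements in A but not in B
A = {4, 11, 29}
B = {3, 12}
Remove from A any elements in B
A \ B = {4, 11, 29}

A \ B = {4, 11, 29}


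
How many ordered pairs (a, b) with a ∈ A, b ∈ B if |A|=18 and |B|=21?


|A × B| = |A| × |B|
= 18 × 21
= 378

|A × B| = 378


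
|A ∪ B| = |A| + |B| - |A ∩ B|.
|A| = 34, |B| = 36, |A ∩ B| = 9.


|A ∪ B| = |A| + |B| - |A ∩ B|
= 34 + 36 - 9
= 61

|A ∪ B| = 61


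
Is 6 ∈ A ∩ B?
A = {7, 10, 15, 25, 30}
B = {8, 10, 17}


A = {7, 10, 15, 25, 30}, B = {8, 10, 17}
A ∩ B = elements in both A and B
A ∩ B = {10}
Checking if 6 ∈ A ∩ B
6 is not in A ∩ B → False

6 ∉ A ∩ B


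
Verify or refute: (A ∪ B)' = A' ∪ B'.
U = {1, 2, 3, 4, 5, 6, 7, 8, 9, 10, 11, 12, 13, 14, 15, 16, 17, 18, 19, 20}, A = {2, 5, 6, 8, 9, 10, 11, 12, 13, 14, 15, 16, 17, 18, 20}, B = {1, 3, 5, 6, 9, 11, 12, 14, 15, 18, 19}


LHS: A ∪ B = {1, 2, 3, 5, 6, 8, 9, 10, 11, 12, 13, 14, 15, 16, 17, 18, 19, 20}
(A ∪ B)' = U \ (A ∪ B) = {4, 7}
A' = {1, 3, 4, 7, 19}, B' = {2, 4, 7, 8, 10, 13, 16, 17, 20}
Claimed RHS: A' ∪ B' = {1, 2, 3, 4, 7, 8, 10, 13, 16, 17, 19, 20}
Identity is INVALID: LHS = {4, 7} but the RHS claimed here equals {1, 2, 3, 4, 7, 8, 10, 13, 16, 17, 19, 20}. The correct form is (A ∪ B)' = A' ∩ B'.

Identity is invalid: (A ∪ B)' = {4, 7} but A' ∪ B' = {1, 2, 3, 4, 7, 8, 10, 13, 16, 17, 19, 20}. The correct De Morgan law is (A ∪ B)' = A' ∩ B'.


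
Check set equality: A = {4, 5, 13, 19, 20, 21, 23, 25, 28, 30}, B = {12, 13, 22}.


Two sets are equal iff they have exactly the same elements.
A = {4, 5, 13, 19, 20, 21, 23, 25, 28, 30}
B = {12, 13, 22}
Differences: {4, 5, 12, 19, 20, 21, 22, 23, 25, 28, 30}
A ≠ B

No, A ≠ B


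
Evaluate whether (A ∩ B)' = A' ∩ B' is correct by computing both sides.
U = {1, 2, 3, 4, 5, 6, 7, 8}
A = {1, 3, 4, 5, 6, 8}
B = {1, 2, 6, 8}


LHS: A ∩ B = {1, 6, 8}
(A ∩ B)' = U \ (A ∩ B) = {2, 3, 4, 5, 7}
A' = {2, 7}, B' = {3, 4, 5, 7}
Claimed RHS: A' ∩ B' = {7}
Identity is INVALID: LHS = {2, 3, 4, 5, 7} but the RHS claimed here equals {7}. The correct form is (A ∩ B)' = A' ∪ B'.

Identity is invalid: (A ∩ B)' = {2, 3, 4, 5, 7} but A' ∩ B' = {7}. The correct De Morgan law is (A ∩ B)' = A' ∪ B'.


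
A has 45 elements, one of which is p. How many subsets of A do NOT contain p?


Subsets of A avoiding p are subsets of A \ {p}, which has 44 elements.
Count = 2^(n-1) = 2^44
= 17592186044416

Number of subsets avoiding p = 17592186044416


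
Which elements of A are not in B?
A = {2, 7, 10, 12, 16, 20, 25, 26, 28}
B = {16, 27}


A \ B = elements in A but not in B
A = {2, 7, 10, 12, 16, 20, 25, 26, 28}
B = {16, 27}
Remove from A any elements in B
A \ B = {2, 7, 10, 12, 20, 25, 26, 28}

A \ B = {2, 7, 10, 12, 20, 25, 26, 28}


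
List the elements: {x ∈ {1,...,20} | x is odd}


Checking each candidate:
Condition: odd numbers in {1,...,20}
Result = {1, 3, 5, 7, 9, 11, 13, 15, 17, 19}

{1, 3, 5, 7, 9, 11, 13, 15, 17, 19}


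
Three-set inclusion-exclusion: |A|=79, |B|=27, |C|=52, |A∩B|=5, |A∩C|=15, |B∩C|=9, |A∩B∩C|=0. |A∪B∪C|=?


|A∪B∪C| = |A|+|B|+|C| - |A∩B|-|A∩C|-|B∩C| + |A∩B∩C|
= 79+27+52 - 5-15-9 + 0
= 158 - 29 + 0
= 129

|A ∪ B ∪ C| = 129


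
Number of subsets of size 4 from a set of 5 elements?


C(n,k) = n! / (k!(n-k)!)
C(5,4) = 5! / (4!1!)
= 5

C(5,4) = 5


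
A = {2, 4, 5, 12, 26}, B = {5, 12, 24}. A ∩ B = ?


A ∩ B = elements in both A and B
A = {2, 4, 5, 12, 26}
B = {5, 12, 24}
A ∩ B = {5, 12}

A ∩ B = {5, 12}


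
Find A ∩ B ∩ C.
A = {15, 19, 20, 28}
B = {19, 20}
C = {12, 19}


A ∩ B = {19, 20}
(A ∩ B) ∩ C = {19}

A ∩ B ∩ C = {19}


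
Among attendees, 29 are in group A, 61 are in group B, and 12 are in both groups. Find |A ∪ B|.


|A ∪ B| = |A| + |B| - |A ∩ B|
= 29 + 61 - 12
= 78

|A ∪ B| = 78


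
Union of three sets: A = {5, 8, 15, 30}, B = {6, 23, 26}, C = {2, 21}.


A ∪ B = {5, 6, 8, 15, 23, 26, 30}
(A ∪ B) ∪ C = {2, 5, 6, 8, 15, 21, 23, 26, 30}

A ∪ B ∪ C = {2, 5, 6, 8, 15, 21, 23, 26, 30}


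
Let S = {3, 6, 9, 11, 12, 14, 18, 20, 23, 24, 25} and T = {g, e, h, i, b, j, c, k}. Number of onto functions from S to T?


n = |S| = 11, k = |T| = 8. Surjections via inclusion-exclusion:
S(n,k) = Σ(-1)^i × C(k,i) × (k-i)^n, i=0 to k
i=0: (-1)^0×C(8,0)×8^11 = 8589934592
i=1: (-1)^1×C(8,1)×7^11 = -15818613944
i=2: (-1)^2×C(8,2)×6^11 = 10158317568
i=3: (-1)^3×C(8,3)×5^11 = -2734375000
i=4: (-1)^4×C(8,4)×4^11 = 293601280
i=5: (-1)^5×C(8,5)×3^11 = -9920232
i=6: (-1)^6×C(8,6)×2^11 = 57344
i=7: (-1)^7×C(8,7)×1^11 = -8
i=8: (-1)^8×C(8,8)×0^11 = 0
Total = 479001600

Number of surjections = 479001600


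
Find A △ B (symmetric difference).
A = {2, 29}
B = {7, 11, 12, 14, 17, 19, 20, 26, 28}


A △ B = (A \ B) ∪ (B \ A) = elements in exactly one of A or B
A \ B = {2, 29}
B \ A = {7, 11, 12, 14, 17, 19, 20, 26, 28}
A △ B = {2, 7, 11, 12, 14, 17, 19, 20, 26, 28, 29}

A △ B = {2, 7, 11, 12, 14, 17, 19, 20, 26, 28, 29}


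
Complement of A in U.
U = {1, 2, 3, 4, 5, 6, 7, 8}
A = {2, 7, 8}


Aᶜ = U \ A = elements in U but not in A
U = {1, 2, 3, 4, 5, 6, 7, 8}
A = {2, 7, 8}
Aᶜ = {1, 3, 4, 5, 6}

Aᶜ = {1, 3, 4, 5, 6}


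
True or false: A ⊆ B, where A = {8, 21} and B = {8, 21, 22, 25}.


A ⊆ B means every element of A is in B.
All elements of A are in B.
So A ⊆ B.

Yes, A ⊆ B


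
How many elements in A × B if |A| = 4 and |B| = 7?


|A × B| = |A| × |B|
= 4 × 7
= 28

|A × B| = 28


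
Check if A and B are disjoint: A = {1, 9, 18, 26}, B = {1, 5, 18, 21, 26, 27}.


Disjoint means A ∩ B = ∅.
A ∩ B = {1, 18, 26}
A ∩ B ≠ ∅, so A and B are NOT disjoint.

No, A and B are not disjoint (A ∩ B = {1, 18, 26})


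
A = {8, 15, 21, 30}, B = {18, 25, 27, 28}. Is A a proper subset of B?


A ⊂ B requires: A ⊆ B AND A ≠ B.
A ⊆ B? No
A ⊄ B, so A is not a proper subset.

No, A is not a proper subset of B


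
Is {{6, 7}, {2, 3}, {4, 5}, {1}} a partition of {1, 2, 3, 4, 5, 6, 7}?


A partition requires: (1) non-empty parts, (2) pairwise disjoint, (3) union = U
Parts: {6, 7}, {2, 3}, {4, 5}, {1}
Union of parts: {1, 2, 3, 4, 5, 6, 7}
U = {1, 2, 3, 4, 5, 6, 7}
All non-empty? True
Pairwise disjoint? True
Covers U? True

Yes, valid partition


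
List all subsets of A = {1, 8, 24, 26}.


|A| = 4, so |P(A)| = 2^4 = 16
Enumerate subsets by cardinality (0 to 4):
∅, {1}, {8}, {24}, {26}, {1, 8}, {1, 24}, {1, 26}, {8, 24}, {8, 26}, {24, 26}, {1, 8, 24}, {1, 8, 26}, {1, 24, 26}, {8, 24, 26}, {1, 8, 24, 26}

P(A) has 16 subsets: ∅, {1}, {8}, {24}, {26}, {1, 8}, {1, 24}, {1, 26}, {8, 24}, {8, 26}, {24, 26}, {1, 8, 24}, {1, 8, 26}, {1, 24, 26}, {8, 24, 26}, {1, 8, 24, 26}


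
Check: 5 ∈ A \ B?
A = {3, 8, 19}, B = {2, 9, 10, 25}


A = {3, 8, 19}, B = {2, 9, 10, 25}
A \ B = elements in A but not in B
A \ B = {3, 8, 19}
Checking if 5 ∈ A \ B
5 is not in A \ B → False

5 ∉ A \ B


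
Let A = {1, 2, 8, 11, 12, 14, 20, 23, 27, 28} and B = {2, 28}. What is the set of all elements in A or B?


A ∪ B = all elements in A or B (or both)
A = {1, 2, 8, 11, 12, 14, 20, 23, 27, 28}
B = {2, 28}
A ∪ B = {1, 2, 8, 11, 12, 14, 20, 23, 27, 28}

A ∪ B = {1, 2, 8, 11, 12, 14, 20, 23, 27, 28}


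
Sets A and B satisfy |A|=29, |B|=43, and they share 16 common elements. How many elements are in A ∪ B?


|A ∪ B| = |A| + |B| - |A ∩ B|
= 29 + 43 - 16
= 56

|A ∪ B| = 56


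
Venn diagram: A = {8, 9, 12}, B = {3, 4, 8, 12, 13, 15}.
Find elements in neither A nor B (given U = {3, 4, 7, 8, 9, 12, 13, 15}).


A = {8, 9, 12}
B = {3, 4, 8, 12, 13, 15}
Region: in neither A nor B (given U = {3, 4, 7, 8, 9, 12, 13, 15})
Elements: {7}

Elements in neither A nor B (given U = {3, 4, 7, 8, 9, 12, 13, 15}): {7}


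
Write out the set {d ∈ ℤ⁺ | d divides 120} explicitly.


Checking each candidate:
Condition: positive divisors of 120
Result = {1, 2, 3, 4, 5, 6, 8, 10, 12, 15, 20, 24, 30, 40, 60, 120}

{1, 2, 3, 4, 5, 6, 8, 10, 12, 15, 20, 24, 30, 40, 60, 120}


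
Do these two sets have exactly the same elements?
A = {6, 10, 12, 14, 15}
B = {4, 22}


Two sets are equal iff they have exactly the same elements.
A = {6, 10, 12, 14, 15}
B = {4, 22}
Differences: {4, 6, 10, 12, 14, 15, 22}
A ≠ B

No, A ≠ B


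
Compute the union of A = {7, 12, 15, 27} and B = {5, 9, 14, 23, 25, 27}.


A ∪ B = all elements in A or B (or both)
A = {7, 12, 15, 27}
B = {5, 9, 14, 23, 25, 27}
A ∪ B = {5, 7, 9, 12, 14, 15, 23, 25, 27}

A ∪ B = {5, 7, 9, 12, 14, 15, 23, 25, 27}


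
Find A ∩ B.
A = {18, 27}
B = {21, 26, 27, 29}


A ∩ B = elements in both A and B
A = {18, 27}
B = {21, 26, 27, 29}
A ∩ B = {27}

A ∩ B = {27}


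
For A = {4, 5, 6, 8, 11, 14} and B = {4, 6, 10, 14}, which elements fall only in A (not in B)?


A = {4, 5, 6, 8, 11, 14}
B = {4, 6, 10, 14}
Region: only in A (not in B)
Elements: {5, 8, 11}

Elements only in A (not in B): {5, 8, 11}


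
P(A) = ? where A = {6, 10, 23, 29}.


|A| = 4, so |P(A)| = 2^4 = 16
Enumerate subsets by cardinality (0 to 4):
∅, {6}, {10}, {23}, {29}, {6, 10}, {6, 23}, {6, 29}, {10, 23}, {10, 29}, {23, 29}, {6, 10, 23}, {6, 10, 29}, {6, 23, 29}, {10, 23, 29}, {6, 10, 23, 29}

P(A) has 16 subsets: ∅, {6}, {10}, {23}, {29}, {6, 10}, {6, 23}, {6, 29}, {10, 23}, {10, 29}, {23, 29}, {6, 10, 23}, {6, 10, 29}, {6, 23, 29}, {10, 23, 29}, {6, 10, 23, 29}


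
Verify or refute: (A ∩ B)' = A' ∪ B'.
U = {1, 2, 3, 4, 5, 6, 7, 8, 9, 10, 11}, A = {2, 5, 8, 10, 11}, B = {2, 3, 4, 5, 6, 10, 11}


LHS: A ∩ B = {2, 5, 10, 11}
(A ∩ B)' = U \ (A ∩ B) = {1, 3, 4, 6, 7, 8, 9}
A' = {1, 3, 4, 6, 7, 9}, B' = {1, 7, 8, 9}
Claimed RHS: A' ∪ B' = {1, 3, 4, 6, 7, 8, 9}
Identity is VALID: LHS = RHS = {1, 3, 4, 6, 7, 8, 9} ✓

Identity is valid. (A ∩ B)' = A' ∪ B' = {1, 3, 4, 6, 7, 8, 9}


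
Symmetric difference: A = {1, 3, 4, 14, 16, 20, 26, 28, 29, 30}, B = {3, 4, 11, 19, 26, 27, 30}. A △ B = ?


A △ B = (A \ B) ∪ (B \ A) = elements in exactly one of A or B
A \ B = {1, 14, 16, 20, 28, 29}
B \ A = {11, 19, 27}
A △ B = {1, 11, 14, 16, 19, 20, 27, 28, 29}

A △ B = {1, 11, 14, 16, 19, 20, 27, 28, 29}
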